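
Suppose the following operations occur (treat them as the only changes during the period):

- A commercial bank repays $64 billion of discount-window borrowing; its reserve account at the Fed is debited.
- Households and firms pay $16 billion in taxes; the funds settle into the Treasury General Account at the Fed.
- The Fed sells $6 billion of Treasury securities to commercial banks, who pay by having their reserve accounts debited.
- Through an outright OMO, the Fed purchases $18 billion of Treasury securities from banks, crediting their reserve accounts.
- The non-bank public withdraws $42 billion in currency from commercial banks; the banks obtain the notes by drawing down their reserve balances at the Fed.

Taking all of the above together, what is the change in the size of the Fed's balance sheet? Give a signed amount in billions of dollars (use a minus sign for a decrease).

Discount-window repayment $64 billion: a Fed asset is shed → −$64B.
Government account inflow $16 billion: only the composition of liabilities changes → 0.
OMO sale (to banks) $6 billion: a Fed asset is shed → −$6B.
OMO purchase (from banks) $18 billion: a Fed asset is acquired → +$18B.
Currency withdrawal $42 billion: only the composition of liabilities changes → 0.
Net: −64 + 0 − 6 + 18 + 0 = -$52 billion.

-$52 billion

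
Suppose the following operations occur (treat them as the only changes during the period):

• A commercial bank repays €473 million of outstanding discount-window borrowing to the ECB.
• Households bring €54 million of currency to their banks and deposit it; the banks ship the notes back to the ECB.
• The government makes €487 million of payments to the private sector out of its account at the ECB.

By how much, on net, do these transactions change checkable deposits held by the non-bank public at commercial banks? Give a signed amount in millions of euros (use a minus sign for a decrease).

+€541 million

ECB balance sheet:
  Assets:      Loans to banks −€473M
  Liabilities: Bank reserves +€68M, Currency in circulation −€54M, Government deposits −€487M
Commercial banking system:
  Assets:      Reserves at CB +€68M
  Liabilities: Checkable deposits +€541M, Borrowings from CB −€473M
So the change in checkable deposits held by the non-bank public at commercial banks is +€541 million.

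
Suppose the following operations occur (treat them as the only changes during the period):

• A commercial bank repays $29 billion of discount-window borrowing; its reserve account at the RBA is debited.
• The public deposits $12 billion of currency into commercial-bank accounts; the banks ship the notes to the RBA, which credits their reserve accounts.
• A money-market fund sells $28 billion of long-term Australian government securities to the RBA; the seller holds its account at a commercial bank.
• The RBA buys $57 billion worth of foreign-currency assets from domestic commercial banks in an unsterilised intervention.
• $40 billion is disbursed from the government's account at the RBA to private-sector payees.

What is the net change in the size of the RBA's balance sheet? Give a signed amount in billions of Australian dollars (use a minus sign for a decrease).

RBA balance sheet:
  Assets:      Securities +$28B, Loans to banks −$29B, Foreign assets +$57B
  Liabilities: Bank reserves +$108B, Currency in circulation −$12B, Government deposits −$40B
Commercial banking system:
  Assets:      Reserves at CB +$108B, Foreign assets −$57B
  Liabilities: Checkable deposits +$80B, Borrowings from CB −$29B
Change in total RBA assets = +$56 billion.

+$56 billion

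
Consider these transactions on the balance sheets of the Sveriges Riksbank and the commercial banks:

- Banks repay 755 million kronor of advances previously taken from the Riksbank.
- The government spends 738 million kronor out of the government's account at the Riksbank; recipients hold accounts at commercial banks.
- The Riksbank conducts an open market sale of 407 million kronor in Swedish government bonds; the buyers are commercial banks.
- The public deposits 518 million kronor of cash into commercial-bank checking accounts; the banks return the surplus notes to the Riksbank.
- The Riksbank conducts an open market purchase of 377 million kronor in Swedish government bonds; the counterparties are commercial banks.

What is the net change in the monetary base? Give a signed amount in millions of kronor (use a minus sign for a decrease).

Discount-window repayment 755 million kronor: Riksbank balance sheet contracts → −755M.
Government spending 738 million kronor: a non-base liability converts back to reserves → +738M.
OMO sale (to banks) 407 million kronor: Riksbank balance sheet contracts → −407M.
Currency deposit 518 million kronor: just a shift between currency and reserves — both are base money → 0.
OMO purchase (from banks) 377 million kronor: Riksbank balance sheet expands → +377M.
Net: −755 + 738 − 407 + 0 + 377 = -47 million.

-47 million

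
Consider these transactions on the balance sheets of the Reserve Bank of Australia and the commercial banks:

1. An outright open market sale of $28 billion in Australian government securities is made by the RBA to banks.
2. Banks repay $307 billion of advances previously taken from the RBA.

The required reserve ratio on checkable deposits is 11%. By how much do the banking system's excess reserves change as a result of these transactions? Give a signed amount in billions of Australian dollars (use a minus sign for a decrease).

-$335 billion

OMO sale (to banks) $28 billion: reserves −$28B, deposits 0.
Discount-window repayment $307 billion: reserves −$307B, deposits 0.
Totals: Δreserves = −$335B, Δdeposits = 0.
Δrequired reserves = 11% × 0 = 0.
Δexcess reserves = Δreserves − Δrequired = −$335B − (0) = -$335 billion.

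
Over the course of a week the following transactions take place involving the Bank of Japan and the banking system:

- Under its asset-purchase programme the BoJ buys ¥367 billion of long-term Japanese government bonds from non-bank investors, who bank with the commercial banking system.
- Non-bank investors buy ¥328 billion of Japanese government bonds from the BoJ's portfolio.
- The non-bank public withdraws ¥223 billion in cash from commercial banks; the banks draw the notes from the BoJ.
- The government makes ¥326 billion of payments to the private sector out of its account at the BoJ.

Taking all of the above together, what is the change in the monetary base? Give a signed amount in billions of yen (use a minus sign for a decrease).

+¥365 billion

Asset purchase (from non-banks) ¥367 billion: BoJ balance sheet expands → +¥367B.
Asset sale (to non-banks) ¥328 billion: BoJ balance sheet contracts → −¥328B.
Currency withdrawal ¥223 billion: just a shift between currency and reserves — both are base money → 0.
Government spending ¥326 billion: a non-base liability converts back to reserves → +¥326B.
Net: 367 − 328 + 0 + 326 = +¥365 billion.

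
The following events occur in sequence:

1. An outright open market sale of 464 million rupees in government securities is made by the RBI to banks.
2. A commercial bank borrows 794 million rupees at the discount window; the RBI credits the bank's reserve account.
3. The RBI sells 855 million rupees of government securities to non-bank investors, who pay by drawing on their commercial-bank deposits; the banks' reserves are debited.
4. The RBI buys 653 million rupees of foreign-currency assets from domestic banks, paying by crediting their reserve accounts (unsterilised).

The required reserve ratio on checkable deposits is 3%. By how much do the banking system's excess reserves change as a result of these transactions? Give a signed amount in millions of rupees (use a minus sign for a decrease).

+153.65 million

OMO sale (to banks) 464 million rupees: reserves −464M, deposits 0.
Discount-window loan 794 million rupees: reserves +794M, deposits 0.
Asset sale (to non-banks) 855 million rupees: reserves −855M, deposits −855M.
FX purchase 653 million rupees: reserves +653M, deposits 0.
Totals: Δreserves = +128M, Δdeposits = −855M.
Δrequired reserves = 3% × −855M = −25.65M.
Δexcess reserves = Δreserves − Δrequired = +128M − (−25.65M) = +153.65 million.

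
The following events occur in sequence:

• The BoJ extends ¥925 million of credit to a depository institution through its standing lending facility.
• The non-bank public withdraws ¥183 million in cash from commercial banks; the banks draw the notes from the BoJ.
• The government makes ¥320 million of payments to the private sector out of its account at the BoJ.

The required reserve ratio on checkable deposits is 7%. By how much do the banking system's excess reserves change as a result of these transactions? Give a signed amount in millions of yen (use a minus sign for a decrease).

+¥1052.41 million

Discount-window loan ¥925 million: reserves +¥925M, deposits 0.
Currency withdrawal ¥183 million: reserves −¥183M, deposits −¥183M.
Government spending ¥320 million: reserves +¥320M, deposits +¥320M.
Totals: Δreserves = +¥1062M, Δdeposits = +¥137M.
Δrequired reserves = 7% × +¥137M = +¥9.59M.
Δexcess reserves = Δreserves − Δrequired = +¥1062M − (+¥9.59M) = +¥1052.41 million.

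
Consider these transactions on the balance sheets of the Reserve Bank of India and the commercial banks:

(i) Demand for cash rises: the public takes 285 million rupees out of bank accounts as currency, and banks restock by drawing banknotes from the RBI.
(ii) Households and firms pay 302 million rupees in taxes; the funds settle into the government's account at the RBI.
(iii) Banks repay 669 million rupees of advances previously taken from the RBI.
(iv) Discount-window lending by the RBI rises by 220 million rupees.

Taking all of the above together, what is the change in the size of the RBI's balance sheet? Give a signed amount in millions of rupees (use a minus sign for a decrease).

RBI balance sheet:
  Assets:      Loans to banks −449M
  Liabilities: Bank reserves −1036M, Currency in circulation +285M, Government deposits +302M
Change in total RBI assets = -449 million.

-449 million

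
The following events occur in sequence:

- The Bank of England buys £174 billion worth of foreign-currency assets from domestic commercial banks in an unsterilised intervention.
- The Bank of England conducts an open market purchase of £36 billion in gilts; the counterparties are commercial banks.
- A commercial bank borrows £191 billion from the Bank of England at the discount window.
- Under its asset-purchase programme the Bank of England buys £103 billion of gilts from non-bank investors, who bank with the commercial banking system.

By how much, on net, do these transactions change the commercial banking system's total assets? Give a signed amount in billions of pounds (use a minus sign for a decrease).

+£294 billion

Bank of England balance sheet:
  Assets:      Securities +£139B, Loans to banks +£191B, Foreign assets +£174B
  Liabilities: Bank reserves +£504B
Commercial banking system:
  Assets:      Reserves at CB +£504B, Securities −£36B, Foreign assets −£174B
  Liabilities: Checkable deposits +£103B, Borrowings from CB +£191B
Change in total bank assets = +£294 billion.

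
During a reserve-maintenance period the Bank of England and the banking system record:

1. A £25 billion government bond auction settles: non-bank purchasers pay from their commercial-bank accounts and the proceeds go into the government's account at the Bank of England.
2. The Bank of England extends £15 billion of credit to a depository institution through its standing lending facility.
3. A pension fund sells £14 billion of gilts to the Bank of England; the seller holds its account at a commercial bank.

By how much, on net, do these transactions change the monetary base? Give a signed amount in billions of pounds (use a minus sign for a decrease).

Government account inflow £25 billion: reserves shift to a non-base liability → −£25B.
Discount-window loan £15 billion: Bank of England balance sheet expands → +£15B.
Asset purchase (from non-banks) £14 billion: Bank of England balance sheet expands → +£14B.
Net: −25 + 15 + 14 = +£4 billion.

+£4 billion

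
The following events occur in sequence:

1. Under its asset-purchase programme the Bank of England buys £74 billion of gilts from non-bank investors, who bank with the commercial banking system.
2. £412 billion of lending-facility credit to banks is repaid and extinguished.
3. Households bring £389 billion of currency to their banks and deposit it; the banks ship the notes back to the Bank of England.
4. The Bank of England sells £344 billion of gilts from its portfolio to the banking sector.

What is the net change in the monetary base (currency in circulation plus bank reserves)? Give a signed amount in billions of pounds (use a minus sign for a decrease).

-£682 billion

Asset purchase (from non-banks) £74 billion: Bank of England balance sheet expands → +£74B.
Discount-window repayment £412 billion: Bank of England balance sheet contracts → −£412B.
Currency deposit £389 billion: just a shift between currency and reserves — both are base money → 0.
OMO sale (to banks) £344 billion: Bank of England balance sheet contracts → −£344B.
Net: 74 − 412 + 0 − 344 = -£682 billion.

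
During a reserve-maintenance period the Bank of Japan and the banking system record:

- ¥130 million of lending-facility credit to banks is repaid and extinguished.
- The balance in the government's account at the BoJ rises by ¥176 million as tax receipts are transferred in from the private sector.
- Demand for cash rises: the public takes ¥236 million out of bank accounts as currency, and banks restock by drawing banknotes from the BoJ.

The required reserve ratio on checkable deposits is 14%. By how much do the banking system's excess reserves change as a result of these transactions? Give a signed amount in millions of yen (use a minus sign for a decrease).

Discount-window repayment ¥130 million: reserves −¥130M, deposits 0.
Government account inflow ¥176 million: reserves −¥176M, deposits −¥176M.
Currency withdrawal ¥236 million: reserves −¥236M, deposits −¥236M.
Totals: Δreserves = −¥542M, Δdeposits = −¥412M.
Δrequired reserves = 14% × −¥412M = −¥57.68M.
Δexcess reserves = Δreserves − Δrequired = −¥542M − (−¥57.68M) = -¥484.32 million.

-¥484.32 million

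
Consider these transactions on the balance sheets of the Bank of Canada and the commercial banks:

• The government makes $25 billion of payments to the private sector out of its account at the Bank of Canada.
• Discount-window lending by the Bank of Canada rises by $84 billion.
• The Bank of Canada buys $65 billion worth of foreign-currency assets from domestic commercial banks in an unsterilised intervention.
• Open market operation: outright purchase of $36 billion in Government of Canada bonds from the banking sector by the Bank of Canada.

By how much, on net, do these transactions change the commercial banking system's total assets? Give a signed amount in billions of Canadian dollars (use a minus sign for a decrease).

+$109 billion

Government spending $25 billion: bank balance sheets expand → +$25B.
Discount-window loan $84 billion: bank balance sheets expand → +$84B.
FX purchase $65 billion: just an asset swap on bank balance sheets → 0.
OMO purchase (from banks) $36 billion: just an asset swap on bank balance sheets → 0.
Net: 25 + 84 + 0 + 0 = +$109 billion.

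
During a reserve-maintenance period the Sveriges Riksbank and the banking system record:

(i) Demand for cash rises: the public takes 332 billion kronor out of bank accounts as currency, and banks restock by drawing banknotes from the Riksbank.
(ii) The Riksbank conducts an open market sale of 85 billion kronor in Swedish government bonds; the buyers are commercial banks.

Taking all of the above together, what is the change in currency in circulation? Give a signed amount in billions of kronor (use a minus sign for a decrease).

Currency withdrawal 332 billion kronor: notes leave the central bank → +332B.
OMO sale (to banks) 85 billion kronor: no currency enters or leaves circulation → 0.
Net: 332 + 0 = +332 billion.

+332 billion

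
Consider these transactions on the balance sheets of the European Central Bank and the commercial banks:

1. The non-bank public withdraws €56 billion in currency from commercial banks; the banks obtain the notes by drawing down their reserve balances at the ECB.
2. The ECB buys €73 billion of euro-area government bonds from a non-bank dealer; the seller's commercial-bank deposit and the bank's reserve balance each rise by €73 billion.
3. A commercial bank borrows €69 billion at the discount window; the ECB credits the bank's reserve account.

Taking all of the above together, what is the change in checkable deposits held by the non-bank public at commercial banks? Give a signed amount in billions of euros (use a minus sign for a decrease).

+€17 billion

Currency withdrawal €56 billion: non-bank counterparties' bank balances fall → −€56B.
Asset purchase (from non-banks) €73 billion: non-bank counterparties' bank balances rise → +€73B.
Discount-window loan €69 billion: the counterparty is a bank, so public deposits are unchanged → 0.
Net: −56 + 73 + 0 = +€17 billion.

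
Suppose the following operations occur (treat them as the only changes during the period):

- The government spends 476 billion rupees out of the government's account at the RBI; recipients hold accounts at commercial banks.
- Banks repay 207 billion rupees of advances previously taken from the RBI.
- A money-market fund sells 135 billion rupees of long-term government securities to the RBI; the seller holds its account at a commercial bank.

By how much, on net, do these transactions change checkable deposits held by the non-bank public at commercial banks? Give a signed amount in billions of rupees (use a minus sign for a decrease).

+611 billion

Government spending 476 billion rupees: non-bank counterparties' bank balances rise → +476B.
Discount-window repayment 207 billion rupees: the counterparty is a bank, so public deposits are unchanged → 0.
Asset purchase (from non-banks) 135 billion rupees: non-bank counterparties' bank balances rise → +135B.
Net: 476 + 0 + 135 = +611 billion.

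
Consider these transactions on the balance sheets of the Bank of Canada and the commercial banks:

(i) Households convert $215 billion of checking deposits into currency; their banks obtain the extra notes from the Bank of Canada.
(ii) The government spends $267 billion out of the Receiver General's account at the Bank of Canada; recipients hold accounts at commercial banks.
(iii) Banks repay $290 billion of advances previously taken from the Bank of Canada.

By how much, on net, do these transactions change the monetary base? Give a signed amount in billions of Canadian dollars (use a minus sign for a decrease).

Bank of Canada balance sheet:
  Assets:      Loans to banks −$290B
  Liabilities: Bank reserves −$238B, Currency in circulation +$215B, Government deposits −$267B
Monetary base = currency + reserves: +$215B + (−$238B) = -$23 billion.

-$23 billion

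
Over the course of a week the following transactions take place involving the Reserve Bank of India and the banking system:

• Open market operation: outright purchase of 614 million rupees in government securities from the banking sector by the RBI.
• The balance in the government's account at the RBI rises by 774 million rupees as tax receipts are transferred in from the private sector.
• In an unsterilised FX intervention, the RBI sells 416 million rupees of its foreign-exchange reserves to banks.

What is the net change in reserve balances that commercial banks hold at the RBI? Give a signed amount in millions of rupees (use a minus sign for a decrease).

-576 million

RBI balance sheet:
  Assets:      Securities +614M, Foreign assets −416M
  Liabilities: Bank reserves −576M, Government deposits +774M
Commercial banking system:
  Assets:      Reserves at CB −576M, Securities −614M, Foreign assets +416M
  Liabilities: Checkable deposits −774M
So the change in reserve balances that commercial banks hold at the RBI is -576 million.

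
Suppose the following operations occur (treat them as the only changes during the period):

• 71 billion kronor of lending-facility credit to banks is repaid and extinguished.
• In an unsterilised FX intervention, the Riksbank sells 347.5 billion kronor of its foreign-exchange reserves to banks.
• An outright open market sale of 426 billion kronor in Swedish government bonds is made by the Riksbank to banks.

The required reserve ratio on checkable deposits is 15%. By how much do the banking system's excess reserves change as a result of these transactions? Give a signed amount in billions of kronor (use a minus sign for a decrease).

-844.5 billion

Discount-window repayment 71 billion kronor: reserves −71B, deposits 0.
FX sale 347.5 billion kronor: reserves −347.5B, deposits 0.
OMO sale (to banks) 426 billion kronor: reserves −426B, deposits 0.
Totals: Δreserves = −844.5B, Δdeposits = 0.
Δrequired reserves = 15% × 0 = 0.
Δexcess reserves = Δreserves − Δrequired = −844.5B − (0) = -844.5 billion.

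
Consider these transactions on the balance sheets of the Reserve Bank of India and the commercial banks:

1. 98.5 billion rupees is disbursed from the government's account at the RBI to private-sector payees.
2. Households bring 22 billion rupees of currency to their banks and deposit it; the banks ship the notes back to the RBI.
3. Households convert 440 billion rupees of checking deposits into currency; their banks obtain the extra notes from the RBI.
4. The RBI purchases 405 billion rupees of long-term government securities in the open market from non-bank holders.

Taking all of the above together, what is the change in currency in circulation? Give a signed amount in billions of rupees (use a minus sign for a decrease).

+418 billion

RBI balance sheet:
  Assets:      Securities +405B
  Liabilities: Bank reserves +85.5B, Currency in circulation +418B, Government deposits −98.5B
So the change in currency in circulation is +418 billion.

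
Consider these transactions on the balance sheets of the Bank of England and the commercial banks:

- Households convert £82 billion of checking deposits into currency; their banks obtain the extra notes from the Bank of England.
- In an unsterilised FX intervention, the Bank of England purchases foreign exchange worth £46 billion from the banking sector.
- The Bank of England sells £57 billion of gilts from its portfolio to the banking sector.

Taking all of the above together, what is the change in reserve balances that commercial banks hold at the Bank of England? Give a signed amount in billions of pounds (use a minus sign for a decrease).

Bank of England balance sheet:
  Assets:      Securities −£57B, Foreign assets +£46B
  Liabilities: Bank reserves −£93B, Currency in circulation +£82B
So the change in reserve balances that commercial banks hold at the Bank of England is -£93 billion.

-£93 billion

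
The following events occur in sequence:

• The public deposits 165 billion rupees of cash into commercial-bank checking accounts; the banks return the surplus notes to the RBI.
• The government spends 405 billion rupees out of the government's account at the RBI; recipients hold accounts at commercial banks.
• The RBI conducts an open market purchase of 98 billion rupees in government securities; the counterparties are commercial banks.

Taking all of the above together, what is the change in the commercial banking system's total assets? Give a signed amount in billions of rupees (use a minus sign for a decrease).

Currency deposit 165 billion rupees: bank balance sheets expand → +165B.
Government spending 405 billion rupees: bank balance sheets expand → +405B.
OMO purchase (from banks) 98 billion rupees: just an asset swap on bank balance sheets → 0.
Net: 165 + 405 + 0 = +570 billion.

+570 billion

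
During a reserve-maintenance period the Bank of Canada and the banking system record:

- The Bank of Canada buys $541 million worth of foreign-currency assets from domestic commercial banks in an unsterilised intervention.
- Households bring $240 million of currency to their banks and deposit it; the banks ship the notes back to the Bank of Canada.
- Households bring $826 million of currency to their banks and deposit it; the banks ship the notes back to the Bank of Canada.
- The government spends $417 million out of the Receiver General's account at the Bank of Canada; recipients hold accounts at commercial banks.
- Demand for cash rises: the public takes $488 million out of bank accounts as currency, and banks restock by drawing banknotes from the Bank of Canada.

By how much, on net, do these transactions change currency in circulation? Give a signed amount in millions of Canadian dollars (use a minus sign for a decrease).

FX purchase $541 million: no currency enters or leaves circulation → 0.
Currency deposit $240 million: notes return to the central bank → −$240M.
Currency deposit $826 million: notes return to the central bank → −$826M.
Government spending $417 million: no currency enters or leaves circulation → 0.
Currency withdrawal $488 million: notes leave the central bank → +$488M.
Net: 0 − 240 − 826 + 0 + 488 = -$578 million.

-$578 million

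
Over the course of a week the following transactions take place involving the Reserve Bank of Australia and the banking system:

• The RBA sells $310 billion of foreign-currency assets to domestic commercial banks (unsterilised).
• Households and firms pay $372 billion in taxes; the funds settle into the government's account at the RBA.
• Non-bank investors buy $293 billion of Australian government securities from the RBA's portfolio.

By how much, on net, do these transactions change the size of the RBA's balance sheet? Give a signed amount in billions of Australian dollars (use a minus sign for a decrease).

-$603 billion

FX sale $310 billion: an RBA asset is shed → −$310B.
Government account inflow $372 billion: only the composition of liabilities changes → 0.
Asset sale (to non-banks) $293 billion: an RBA asset is shed → −$293B.
Net: −310 + 0 − 293 = -$603 billion.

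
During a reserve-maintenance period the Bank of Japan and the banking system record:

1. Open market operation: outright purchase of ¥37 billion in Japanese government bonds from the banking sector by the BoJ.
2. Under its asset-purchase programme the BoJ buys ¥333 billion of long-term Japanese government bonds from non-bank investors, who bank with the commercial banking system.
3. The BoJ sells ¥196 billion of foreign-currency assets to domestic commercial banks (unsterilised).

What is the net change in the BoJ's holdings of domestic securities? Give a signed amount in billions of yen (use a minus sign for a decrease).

BoJ balance sheet:
  Assets:      Securities +¥370B, Foreign assets −¥196B
  Liabilities: Bank reserves +¥174B
Commercial banking system:
  Assets:      Reserves at CB +¥174B, Securities −¥37B, Foreign assets +¥196B
  Liabilities: Checkable deposits +¥333B
So the change in the BoJ's holdings of domestic securities is +¥370 billion.

+¥370 billion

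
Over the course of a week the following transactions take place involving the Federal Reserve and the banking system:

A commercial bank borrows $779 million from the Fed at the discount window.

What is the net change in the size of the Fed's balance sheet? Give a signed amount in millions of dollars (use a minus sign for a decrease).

Discount-window loan $779 million: a Fed asset is acquired → +$779M.

+$779 million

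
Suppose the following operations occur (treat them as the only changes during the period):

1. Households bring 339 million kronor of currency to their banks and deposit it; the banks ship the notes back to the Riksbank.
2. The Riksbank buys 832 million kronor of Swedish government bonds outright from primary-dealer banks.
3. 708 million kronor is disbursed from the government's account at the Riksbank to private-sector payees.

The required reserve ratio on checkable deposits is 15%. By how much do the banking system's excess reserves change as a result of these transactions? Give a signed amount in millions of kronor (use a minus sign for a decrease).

+1721.95 million

Currency deposit 339 million kronor: reserves +339M, deposits +339M.
OMO purchase (from banks) 832 million kronor: reserves +832M, deposits 0.
Government spending 708 million kronor: reserves +708M, deposits +708M.
Totals: Δreserves = +1879M, Δdeposits = +1047M.
Δrequired reserves = 15% × +1047M = +157.05M.
Δexcess reserves = Δreserves − Δrequired = +1879M − (+157.05M) = +1721.95 million.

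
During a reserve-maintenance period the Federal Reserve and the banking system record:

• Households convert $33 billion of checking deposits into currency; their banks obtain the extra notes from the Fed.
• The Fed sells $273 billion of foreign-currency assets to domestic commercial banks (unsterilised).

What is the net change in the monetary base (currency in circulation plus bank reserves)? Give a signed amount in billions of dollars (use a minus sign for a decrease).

Fed balance sheet:
  Assets:      Foreign assets −$273B
  Liabilities: Bank reserves −$306B, Currency in circulation +$33B
Commercial banking system:
  Assets:      Reserves at CB −$306B, Foreign assets +$273B
  Liabilities: Checkable deposits −$33B
Monetary base = currency + reserves: +$33B + (−$306B) = -$273 billion.

-$273 billion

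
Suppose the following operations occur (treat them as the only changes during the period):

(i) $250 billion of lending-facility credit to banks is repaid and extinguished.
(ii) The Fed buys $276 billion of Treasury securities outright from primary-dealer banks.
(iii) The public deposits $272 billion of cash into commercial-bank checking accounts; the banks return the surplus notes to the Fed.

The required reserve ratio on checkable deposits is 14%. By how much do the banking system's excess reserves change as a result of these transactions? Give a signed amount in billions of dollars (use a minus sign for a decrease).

+$259.92 billion

Discount-window repayment $250 billion: reserves −$250B, deposits 0.
OMO purchase (from banks) $276 billion: reserves +$276B, deposits 0.
Currency deposit $272 billion: reserves +$272B, deposits +$272B.
Totals: Δreserves = +$298B, Δdeposits = +$272B.
Δrequired reserves = 14% × +$272B = +$38.08B.
Δexcess reserves = Δreserves − Δrequired = +$298B − (+$38.08B) = +$259.92 billion.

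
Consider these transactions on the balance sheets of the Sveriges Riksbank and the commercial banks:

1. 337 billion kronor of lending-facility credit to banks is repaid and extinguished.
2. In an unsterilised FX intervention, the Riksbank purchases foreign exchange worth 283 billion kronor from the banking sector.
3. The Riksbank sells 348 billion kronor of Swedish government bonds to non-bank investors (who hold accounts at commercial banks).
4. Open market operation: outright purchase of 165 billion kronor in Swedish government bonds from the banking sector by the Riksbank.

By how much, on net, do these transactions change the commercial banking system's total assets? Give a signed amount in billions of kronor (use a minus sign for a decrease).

Discount-window repayment 337 billion kronor: bank balance sheets shrink → −337B.
FX purchase 283 billion kronor: just an asset swap on bank balance sheets → 0.
Asset sale (to non-banks) 348 billion kronor: bank balance sheets shrink → −348B.
OMO purchase (from banks) 165 billion kronor: just an asset swap on bank balance sheets → 0.
Net: −337 + 0 − 348 + 0 = -685 billion.

-685 billion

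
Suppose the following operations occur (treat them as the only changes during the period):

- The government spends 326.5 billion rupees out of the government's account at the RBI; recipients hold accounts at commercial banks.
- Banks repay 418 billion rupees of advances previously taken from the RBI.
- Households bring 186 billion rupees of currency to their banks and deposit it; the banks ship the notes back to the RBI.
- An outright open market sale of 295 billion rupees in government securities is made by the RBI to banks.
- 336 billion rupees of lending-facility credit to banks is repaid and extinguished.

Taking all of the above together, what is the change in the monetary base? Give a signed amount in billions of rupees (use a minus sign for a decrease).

Government spending 326.5 billion rupees: a non-base liability converts back to reserves → +326.5B.
Discount-window repayment 418 billion rupees: RBI balance sheet contracts → −418B.
Currency deposit 186 billion rupees: just a shift between currency and reserves — both are base money → 0.
OMO sale (to banks) 295 billion rupees: RBI balance sheet contracts → −295B.
Discount-window repayment 336 billion rupees: RBI balance sheet contracts → −336B.
Net: 326.5 − 418 + 0 − 295 − 336 = -722.5 billion.

-722.5 billion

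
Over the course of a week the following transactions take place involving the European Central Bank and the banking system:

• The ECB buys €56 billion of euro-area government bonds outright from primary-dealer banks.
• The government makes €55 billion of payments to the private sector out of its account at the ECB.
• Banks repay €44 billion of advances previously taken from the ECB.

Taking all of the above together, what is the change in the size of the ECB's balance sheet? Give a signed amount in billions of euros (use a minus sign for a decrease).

ECB balance sheet:
  Assets:      Securities +€56B, Loans to banks −€44B
  Liabilities: Bank reserves +€67B, Government deposits −€55B
Commercial banking system:
  Assets:      Reserves at CB +€67B, Securities −€56B
  Liabilities: Checkable deposits +€55B, Borrowings from CB −€44B
Change in total ECB assets = +€12 billion.

+€12 billion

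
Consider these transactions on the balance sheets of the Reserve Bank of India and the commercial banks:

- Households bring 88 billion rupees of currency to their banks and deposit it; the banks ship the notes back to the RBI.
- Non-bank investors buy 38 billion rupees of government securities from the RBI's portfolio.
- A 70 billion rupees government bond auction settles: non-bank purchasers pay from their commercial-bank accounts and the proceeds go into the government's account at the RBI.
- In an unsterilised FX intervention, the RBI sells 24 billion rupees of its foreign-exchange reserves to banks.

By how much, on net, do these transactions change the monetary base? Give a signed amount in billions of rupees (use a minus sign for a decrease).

-132 billion

Currency deposit 88 billion rupees: just a shift between currency and reserves — both are base money → 0.
Asset sale (to non-banks) 38 billion rupees: RBI balance sheet contracts → −38B.
Government account inflow 70 billion rupees: reserves shift to a non-base liability → −70B.
FX sale 24 billion rupees: RBI balance sheet contracts → −24B.
Net: 0 − 38 − 70 − 24 = -132 billion.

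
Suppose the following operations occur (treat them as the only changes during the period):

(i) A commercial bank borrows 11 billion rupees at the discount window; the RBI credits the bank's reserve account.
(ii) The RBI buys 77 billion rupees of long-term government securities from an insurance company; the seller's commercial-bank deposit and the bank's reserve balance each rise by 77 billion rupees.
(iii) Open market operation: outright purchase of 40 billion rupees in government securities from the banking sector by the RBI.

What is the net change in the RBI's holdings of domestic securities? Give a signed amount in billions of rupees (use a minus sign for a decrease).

+117 billion

RBI balance sheet:
  Assets:      Securities +117B, Loans to banks +11B
  Liabilities: Bank reserves +128B
So the change in the RBI's holdings of domestic securities is +117 billion.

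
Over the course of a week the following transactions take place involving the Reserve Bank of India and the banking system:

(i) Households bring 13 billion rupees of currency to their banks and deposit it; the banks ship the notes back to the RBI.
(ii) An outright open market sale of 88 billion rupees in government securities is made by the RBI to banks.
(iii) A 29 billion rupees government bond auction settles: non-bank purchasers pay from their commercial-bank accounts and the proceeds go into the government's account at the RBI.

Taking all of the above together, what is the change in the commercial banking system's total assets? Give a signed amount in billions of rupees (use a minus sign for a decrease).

RBI balance sheet:
  Assets:      Securities −88B
  Liabilities: Bank reserves −104B, Currency in circulation −13B, Government deposits +29B
Commercial banking system:
  Assets:      Reserves at CB −104B, Securities +88B
  Liabilities: Checkable deposits −16B
Change in total bank assets = -16 billion.

-16 billion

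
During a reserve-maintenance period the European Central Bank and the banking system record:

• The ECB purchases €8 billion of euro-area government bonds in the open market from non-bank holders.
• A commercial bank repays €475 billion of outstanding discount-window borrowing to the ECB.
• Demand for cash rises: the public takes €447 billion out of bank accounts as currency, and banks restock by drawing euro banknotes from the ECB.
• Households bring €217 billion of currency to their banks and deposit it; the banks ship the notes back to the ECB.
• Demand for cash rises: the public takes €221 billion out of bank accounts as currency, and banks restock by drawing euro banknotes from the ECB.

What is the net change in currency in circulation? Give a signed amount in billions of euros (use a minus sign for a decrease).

ECB balance sheet:
  Assets:      Securities +€8B, Loans to banks −€475B
  Liabilities: Bank reserves −€918B, Currency in circulation +€451B
So the change in currency in circulation is +€451 billion.

+€451 billion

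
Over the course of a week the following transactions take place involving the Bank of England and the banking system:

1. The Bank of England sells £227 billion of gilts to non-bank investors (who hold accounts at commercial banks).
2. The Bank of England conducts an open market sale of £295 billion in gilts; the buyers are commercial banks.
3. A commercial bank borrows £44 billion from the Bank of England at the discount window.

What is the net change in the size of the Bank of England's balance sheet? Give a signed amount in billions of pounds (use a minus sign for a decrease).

Bank of England balance sheet:
  Assets:      Securities −£522B, Loans to banks +£44B
  Liabilities: Bank reserves −£478B
Change in total Bank of England assets = -£478 billion.

-£478 billion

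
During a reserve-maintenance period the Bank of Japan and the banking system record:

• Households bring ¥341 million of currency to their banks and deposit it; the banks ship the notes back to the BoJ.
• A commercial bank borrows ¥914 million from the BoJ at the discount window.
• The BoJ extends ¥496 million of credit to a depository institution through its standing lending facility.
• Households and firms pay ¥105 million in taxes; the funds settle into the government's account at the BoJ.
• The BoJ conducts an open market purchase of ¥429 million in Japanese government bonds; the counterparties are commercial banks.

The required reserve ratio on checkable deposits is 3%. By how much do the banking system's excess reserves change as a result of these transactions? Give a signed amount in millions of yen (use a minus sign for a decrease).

Currency deposit ¥341 million: reserves +¥341M, deposits +¥341M.
Discount-window loan ¥914 million: reserves +¥914M, deposits 0.
Discount-window loan ¥496 million: reserves +¥496M, deposits 0.
Government account inflow ¥105 million: reserves −¥105M, deposits −¥105M.
OMO purchase (from banks) ¥429 million: reserves +¥429M, deposits 0.
Totals: Δreserves = +¥2075M, Δdeposits = +¥236M.
Δrequired reserves = 3% × +¥236M = +¥7.08M.
Δexcess reserves = Δreserves − Δrequired = +¥2075M − (+¥7.08M) = +¥2067.92 million.

+¥2067.92 million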